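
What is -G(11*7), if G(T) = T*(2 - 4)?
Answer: 154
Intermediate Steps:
G(T) = -2*T (G(T) = T*(-2) = -2*T)
-G(11*7) = -(-2)*11*7 = -(-2)*77 = -1*(-154) = 154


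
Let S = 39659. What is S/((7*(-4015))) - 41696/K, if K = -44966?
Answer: -305720257/631884715 ≈ -0.48382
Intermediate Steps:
S/((7*(-4015))) - 41696/K = 39659/((7*(-4015))) - 41696/(-44966) = 39659/(-28105) - 41696*(-1/44966) = 39659*(-1/28105) + 20848/22483 = -39659/28105 + 20848/22483 = -305720257/631884715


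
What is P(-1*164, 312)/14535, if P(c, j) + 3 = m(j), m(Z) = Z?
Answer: 103/4845 ≈ 0.021259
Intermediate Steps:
P(c, j) = -3 + j
P(-1*164, 312)/14535 = (-3 + 312)/14535 = 309*(1/14535) = 103/4845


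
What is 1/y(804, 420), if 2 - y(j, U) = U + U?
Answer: -1/838 ≈ -0.0011933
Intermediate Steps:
y(j, U) = 2 - 2*U (y(j, U) = 2 - (U + U) = 2 - 2*U)
1/y(804, 420) = 1/(2 - 2*420) = 1/(2 - 840) = 1/(-838) = -1/838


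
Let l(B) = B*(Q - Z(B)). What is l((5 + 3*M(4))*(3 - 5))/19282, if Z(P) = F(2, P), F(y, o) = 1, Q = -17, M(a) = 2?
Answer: 198/9641 ≈ 0.020537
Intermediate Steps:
Z(P) = 1
l(B) = -18*B (l(B) = B*(-17 - 1*1) = B*(-17 - 1) = B*(-18) = -18*B)
l((5 + 3*M(4))*(3 - 5))/19282 = -18*(5 + 3*2)*(3 - 5)/19282 = -18*(5 + 6)*(-2)*(1/19282) = -198*(-2)*(1/19282) = -18*(-22)*(1/19282) = 396*(1/19282) = 198/9641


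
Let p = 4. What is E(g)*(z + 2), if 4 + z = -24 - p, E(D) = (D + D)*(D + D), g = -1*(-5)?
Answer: -3000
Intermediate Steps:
g = 5
E(D) = 4*D**2 (E(D) = (2*D)*(2*D) = 4*D**2)
z = -32 (z = -4 + (-24 - 1*4) = -4 + (-24 - 4) = -4 - 28 = -32)
E(g)*(z + 2) = (4*5**2)*(-32 + 2) = (4*25)*(-30) = 100*(-30) = -3000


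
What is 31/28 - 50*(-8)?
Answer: 11231/28 ≈ 401.11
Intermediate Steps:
31/28 - 50*(-8) = 31*(1/28) + 400 = 31/28 + 400 = 11231/28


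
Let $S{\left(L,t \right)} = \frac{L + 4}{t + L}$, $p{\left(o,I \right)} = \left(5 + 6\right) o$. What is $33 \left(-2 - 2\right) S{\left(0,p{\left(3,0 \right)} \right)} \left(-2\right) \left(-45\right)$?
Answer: $-1440$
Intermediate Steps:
$p{\left(o,I \right)} = 11 o$
$S{\left(L,t \right)} = \frac{4 + L}{L + t}$
$33 \left(-2 - 2\right) S{\left(0,p{\left(3,0 \right)} \right)} \left(-2\right) \left(-45\right) = 33 \left(-2 - 2\right) \frac{4 + 0}{0 + 11 \cdot 3} \left(-2\right) \left(-45\right) = 33 - 4 \frac{1}{0 + 33} \cdot 4 \left(-2\right) \left(-45\right) = 33 - 4 \cdot \frac{1}{33} \cdot 4 \left(-2\right) \left(-45\right) = 33 \left(-4\right) \frac{4}{33} \left(-2\right) \left(-45\right) = 33 \left(\left(- \frac{16}{33}\right) \left(-2\right)\right) \left(-45\right) = 33 \cdot \frac{32}{33} \left(-45\right) = 32 \left(-45\right) = -1440$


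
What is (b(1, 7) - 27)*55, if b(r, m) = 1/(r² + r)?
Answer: -2915/2 ≈ -1457.5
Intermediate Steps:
b(r, m) = 1/(r + r²)
(b(1, 7) - 27)*55 = (1/(1*(1 + 1)) - 27)*55 = (1/2 - 27)*55 = (1*(½) - 27)*55 = (½ - 27)*55 = -53/2*55 = -2915/2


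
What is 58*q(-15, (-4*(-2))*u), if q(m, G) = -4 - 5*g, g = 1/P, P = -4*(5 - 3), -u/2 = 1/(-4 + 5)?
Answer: -783/4 ≈ -195.75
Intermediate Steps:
u = -2 (u = -2/(-4 + 5) = -2/1 = -2*1 = -2)
P = -8 (P = -4*2 = -8)
g = -⅛ (g = 1/(-8) = -⅛ ≈ -0.12500)
q(m, G) = -27/8 (q(m, G) = -4 - 5*(-⅛) = -4 + 5/8 = -27/8)
58*q(-15, (-4*(-2))*u) = 58*(-27/8) = -783/4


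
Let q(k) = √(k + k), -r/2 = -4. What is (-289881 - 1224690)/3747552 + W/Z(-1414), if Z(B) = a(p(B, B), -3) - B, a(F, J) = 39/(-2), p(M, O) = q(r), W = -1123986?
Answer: -2809538701021/3483974176 ≈ -806.42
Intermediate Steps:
r = 8 (r = -2*(-4) = 8)
q(k) = √2*√k (q(k) = √(2*k) = √2*√k)
p(M, O) = 4 (p(M, O) = √2*√8 = √2*(2*√2) = 4)
a(F, J) = -39/2 (a(F, J) = 39*(-½) = -39/2)
Z(B) = -39/2 - B
(-289881 - 1224690)/3747552 + W/Z(-1414) = (-289881 - 1224690)/3747552 - 1123986/(-39/2 - 1*(-1414)) = -1514571*1/3747552 - 1123986/(-39/2 + 1414) = -504857/1249184 - 1123986/2789/2 = -504857/1249184 - 1123986*2/2789 = -504857/1249184 - 2247972/2789 = -2809538701021/3483974176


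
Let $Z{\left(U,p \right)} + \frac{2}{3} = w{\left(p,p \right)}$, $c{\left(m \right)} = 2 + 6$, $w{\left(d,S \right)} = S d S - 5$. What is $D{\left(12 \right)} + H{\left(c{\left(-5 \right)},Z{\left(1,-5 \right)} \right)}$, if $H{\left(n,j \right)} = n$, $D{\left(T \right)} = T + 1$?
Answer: $21$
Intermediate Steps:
$w{\left(d,S \right)} = -5 + d S^{2}$ ($w{\left(d,S \right)} = d S^{2} - 5 = -5 + d S^{2}$)
$c{\left(m \right)} = 8$
$D{\left(T \right)} = 1 + T$
$Z{\left(U,p \right)} = - \frac{17}{3} + p^{3}$ ($Z{\left(U,p \right)} = - \frac{2}{3} + \left(-5 + p p^{2}\right) = - \frac{2}{3} + \left(-5 + p^{3}\right) = - \frac{17}{3} + p^{3}$)
$D{\left(12 \right)} + H{\left(c{\left(-5 \right)},Z{\left(1,-5 \right)} \right)} = \left(1 + 12\right) + 8 = 13 + 8 = 21$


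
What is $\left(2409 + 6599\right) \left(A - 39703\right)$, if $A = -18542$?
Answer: $-524670960$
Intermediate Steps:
$\left(2409 + 6599\right) \left(A - 39703\right) = \left(2409 + 6599\right) \left(-18542 - 39703\right) = 9008 \left(-58245\right) = -524670960$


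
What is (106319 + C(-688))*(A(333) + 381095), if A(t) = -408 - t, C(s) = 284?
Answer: 40546877462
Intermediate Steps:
(106319 + C(-688))*(A(333) + 381095) = (106319 + 284)*((-408 - 1*333) + 381095) = 106603*((-408 - 333) + 381095) = 106603*(-741 + 381095) = 106603*380354 = 40546877462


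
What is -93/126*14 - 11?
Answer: -64/3 ≈ -21.333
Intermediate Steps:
-93/126*14 - 11 = -93*1/126*14 - 11 = -31/42*14 - 11 = -31/3 - 11 = -64/3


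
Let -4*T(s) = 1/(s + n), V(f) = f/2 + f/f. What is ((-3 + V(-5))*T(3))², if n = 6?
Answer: 1/64 ≈ 0.015625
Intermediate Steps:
V(f) = 1 + f/2 (V(f) = f*(½) + 1 = f/2 + 1 = 1 + f/2)
T(s) = -1/(4*(6 + s)) (T(s) = -1/(4*(s + 6)) = -1/(4*(6 + s)))
((-3 + V(-5))*T(3))² = ((-3 + (1 + (½)*(-5)))*(-1/(24 + 4*3)))² = ((-3 + (1 - 5/2))*(-1/(24 + 12)))² = ((-3 - 3/2)*(-1/36))² = (-(-9)/(2*36))² = (-9/2*(-1/36))² = (⅛)² = 1/64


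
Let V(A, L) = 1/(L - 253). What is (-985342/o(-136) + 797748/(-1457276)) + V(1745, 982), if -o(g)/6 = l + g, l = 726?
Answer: 43530360770047/156697245090 ≈ 277.80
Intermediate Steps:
V(A, L) = 1/(-253 + L)
o(g) = -4356 - 6*g (o(g) = -6*(726 + g) = -4356 - 6*g)
(-985342/o(-136) + 797748/(-1457276)) + V(1745, 982) = (-985342/(-4356 - 6*(-136)) + 797748/(-1457276)) + 1/(-253 + 982) = (-985342/(-4356 + 816) + 797748*(-1/1457276)) + 1/729 = (-985342/(-3540) - 199437/364319) + 1/729 = (-985342*(-1/3540) - 199437/364319) + 1/729 = (492671/1770 - 199437/364319) + 1/729 = 179136402559/644844630 + 1/729 = 43530360770047/156697245090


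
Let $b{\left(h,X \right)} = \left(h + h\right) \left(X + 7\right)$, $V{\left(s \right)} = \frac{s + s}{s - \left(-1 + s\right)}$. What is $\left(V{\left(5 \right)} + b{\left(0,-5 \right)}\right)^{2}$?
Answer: $100$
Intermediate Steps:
$V{\left(s \right)} = 2 s$ ($V{\left(s \right)} = \frac{2 s}{1} = 2 s 1 = 2 s$)
$b{\left(h,X \right)} = 2 h \left(7 + X\right)$
$\left(V{\left(5 \right)} + b{\left(0,-5 \right)}\right)^{2} = \left(2 \cdot 5 + 2 \cdot 0 \left(7 - 5\right)\right)^{2} = \left(10 + 2 \cdot 0 \cdot 2\right)^{2} = \left(10 + 0\right)^{2} = 10^{2} = 100$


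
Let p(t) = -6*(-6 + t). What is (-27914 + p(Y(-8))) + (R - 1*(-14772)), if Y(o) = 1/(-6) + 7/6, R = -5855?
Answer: -18967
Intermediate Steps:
Y(o) = 1 (Y(o) = 1*(-⅙) + 7*(⅙) = -⅙ + 7/6 = 1)
p(t) = 36 - 6*t
(-27914 + p(Y(-8))) + (R - 1*(-14772)) = (-27914 + (36 - 6*1)) + (-5855 - 1*(-14772)) = (-27914 + (36 - 6)) + (-5855 + 14772) = (-27914 + 30) + 8917 = -27884 + 8917 = -18967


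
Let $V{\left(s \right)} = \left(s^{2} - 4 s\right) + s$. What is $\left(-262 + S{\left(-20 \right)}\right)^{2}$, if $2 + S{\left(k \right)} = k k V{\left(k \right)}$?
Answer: $33758917696$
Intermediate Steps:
$V{\left(s \right)} = s^{2} - 3 s$
$S{\left(k \right)} = -2 + k^{3} \left(-3 + k\right)$ ($S{\left(k \right)} = -2 + k k k \left(-3 + k\right) = -2 + k^{2} k \left(-3 + k\right) = -2 + k^{3} \left(-3 + k\right)$)
$\left(-262 + S{\left(-20 \right)}\right)^{2} = \left(-262 - \left(2 - \left(-20\right)^{3} \left(-3 - 20\right)\right)\right)^{2} = \left(-262 - -183998\right)^{2} = \left(-262 + \left(-2 + 184000\right)\right)^{2} = \left(-262 + 183998\right)^{2} = 183736^{2} = 33758917696$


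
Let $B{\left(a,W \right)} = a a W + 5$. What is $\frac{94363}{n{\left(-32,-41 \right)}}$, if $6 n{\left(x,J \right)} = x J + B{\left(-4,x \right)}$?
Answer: $\frac{566178}{805} \approx 703.33$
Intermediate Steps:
$B{\left(a,W \right)} = 5 + W a^{2}$ ($B{\left(a,W \right)} = a^{2} W + 5 = W a^{2} + 5 = 5 + W a^{2}$)
$n{\left(x,J \right)} = \frac{5}{6} + \frac{8 x}{3} + \frac{J x}{6}$ ($n{\left(x,J \right)} = \frac{x J + \left(5 + x \left(-4\right)^{2}\right)}{6} = \frac{J x + \left(5 + x 16\right)}{6} = \frac{J x + \left(5 + 16 x\right)}{6} = \frac{5 + 16 x + J x}{6} = \frac{5}{6} + \frac{8 x}{3} + \frac{J x}{6}$)
$\frac{94363}{n{\left(-32,-41 \right)}} = \frac{94363}{\frac{5}{6} + \frac{8}{3} \left(-32\right) + \frac{1}{6} \left(-41\right) \left(-32\right)} = \frac{94363}{\frac{5}{6} - \frac{256}{3} + \frac{656}{3}} = \frac{94363}{\frac{805}{6}} = 94363 \cdot \frac{6}{805} = \frac{566178}{805}$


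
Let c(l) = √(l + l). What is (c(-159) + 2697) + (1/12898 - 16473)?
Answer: -177682847/12898 + I*√318 ≈ -13776.0 + 17.833*I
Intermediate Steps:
c(l) = √2*√l (c(l) = √(2*l) = √2*√l)
(c(-159) + 2697) + (1/12898 - 16473) = (√2*√(-159) + 2697) + (1/12898 - 16473) = (√2*(I*√159) + 2697) + (1/12898 - 16473) = (I*√318 + 2697) - 212468753/12898 = (2697 + I*√318) - 212468753/12898 = -177682847/12898 + I*√318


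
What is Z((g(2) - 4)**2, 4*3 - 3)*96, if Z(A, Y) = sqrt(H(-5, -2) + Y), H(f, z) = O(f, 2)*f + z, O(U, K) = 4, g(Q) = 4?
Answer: 96*I*sqrt(13) ≈ 346.13*I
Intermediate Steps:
H(f, z) = z + 4*f (H(f, z) = 4*f + z = z + 4*f)
Z(A, Y) = sqrt(-22 + Y) (Z(A, Y) = sqrt((-2 + 4*(-5)) + Y) = sqrt((-2 - 20) + Y) = sqrt(-22 + Y))
Z((g(2) - 4)**2, 4*3 - 3)*96 = sqrt(-22 + (4*3 - 3))*96 = sqrt(-22 + (12 - 3))*96 = sqrt(-22 + 9)*96 = sqrt(-13)*96 = (I*sqrt(13))*96 = 96*I*sqrt(13)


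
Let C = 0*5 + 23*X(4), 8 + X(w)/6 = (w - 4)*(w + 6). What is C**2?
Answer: 1218816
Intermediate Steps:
X(w) = -48 + 6*(-4 + w)*(6 + w) (X(w) = -48 + 6*((w - 4)*(w + 6)) = -48 + 6*((-4 + w)*(6 + w)) = -48 + 6*(-4 + w)*(6 + w))
C = -1104 (C = 0*5 + 23*(-192 + 6*4**2 + 12*4) = 0 + 23*(-192 + 6*16 + 48) = 0 + 23*(-192 + 96 + 48) = 0 + 23*(-48) = 0 - 1104 = -1104)
C**2 = (-1104)**2 = 1218816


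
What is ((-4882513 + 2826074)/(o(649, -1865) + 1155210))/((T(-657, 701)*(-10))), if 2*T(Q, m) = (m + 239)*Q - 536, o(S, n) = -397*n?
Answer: -2056439/5858549806700 ≈ -3.5101e-7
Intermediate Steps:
T(Q, m) = -268 + Q*(239 + m)/2 (T(Q, m) = ((m + 239)*Q - 536)/2 = ((239 + m)*Q - 536)/2 = (Q*(239 + m) - 536)/2 = (-536 + Q*(239 + m))/2 = -268 + Q*(239 + m)/2)
((-4882513 + 2826074)/(o(649, -1865) + 1155210))/((T(-657, 701)*(-10))) = ((-4882513 + 2826074)/(-397*(-1865) + 1155210))/(((-268 + (239/2)*(-657) + (1/2)*(-657)*701)*(-10))) = (-2056439/(740405 + 1155210))/(((-268 - 157023/2 - 460557/2)*(-10))) = (-2056439/1895615)/((-309058*(-10))) = -2056439*1/1895615/3090580 = -2056439/1895615*1/3090580 = -2056439/5858549806700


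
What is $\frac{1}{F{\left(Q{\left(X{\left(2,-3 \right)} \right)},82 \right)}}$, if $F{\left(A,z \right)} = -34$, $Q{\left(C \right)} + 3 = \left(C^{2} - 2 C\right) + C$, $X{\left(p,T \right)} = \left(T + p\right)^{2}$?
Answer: $- \frac{1}{34} \approx -0.029412$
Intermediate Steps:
$Q{\left(C \right)} = -3 + C^{2} - C$ ($Q{\left(C \right)} = -3 + \left(\left(C^{2} - 2 C\right) + C\right) = -3 + \left(C^{2} - C\right) = -3 + C^{2} - C$)
$\frac{1}{F{\left(Q{\left(X{\left(2,-3 \right)} \right)},82 \right)}} = \frac{1}{-34} = - \frac{1}{34}$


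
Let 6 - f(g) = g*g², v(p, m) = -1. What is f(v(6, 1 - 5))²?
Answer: 49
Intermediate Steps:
f(g) = 6 - g³ (f(g) = 6 - g*g² = 6 - g³)
f(v(6, 1 - 5))² = (6 - 1*(-1)³)² = (6 - 1*(-1))² = (6 + 1)² = 7² = 49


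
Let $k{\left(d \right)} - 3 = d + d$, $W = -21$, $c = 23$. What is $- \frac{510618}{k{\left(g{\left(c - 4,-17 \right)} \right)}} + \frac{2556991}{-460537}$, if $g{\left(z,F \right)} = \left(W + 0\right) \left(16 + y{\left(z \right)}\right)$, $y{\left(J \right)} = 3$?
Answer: $\frac{77708558007}{122042305} \approx 636.73$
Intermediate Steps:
$g{\left(z,F \right)} = -399$ ($g{\left(z,F \right)} = \left(-21 + 0\right) \left(16 + 3\right) = \left(-21\right) 19 = -399$)
$k{\left(d \right)} = 3 + 2 d$ ($k{\left(d \right)} = 3 + \left(d + d\right) = 3 + 2 d$)
$- \frac{510618}{k{\left(g{\left(c - 4,-17 \right)} \right)}} + \frac{2556991}{-460537} = - \frac{510618}{3 + 2 \left(-399\right)} + \frac{2556991}{-460537} = - \frac{510618}{3 - 798} + 2556991 \left(- \frac{1}{460537}\right) = - \frac{510618}{-795} - \frac{2556991}{460537} = \left(-510618\right) \left(- \frac{1}{795}\right) - \frac{2556991}{460537} = \frac{170206}{265} - \frac{2556991}{460537} = \frac{77708558007}{122042305}$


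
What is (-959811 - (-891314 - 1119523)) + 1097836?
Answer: 2148862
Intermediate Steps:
(-959811 - (-891314 - 1119523)) + 1097836 = (-959811 - 1*(-2010837)) + 1097836 = (-959811 + 2010837) + 1097836 = 1051026 + 1097836 = 2148862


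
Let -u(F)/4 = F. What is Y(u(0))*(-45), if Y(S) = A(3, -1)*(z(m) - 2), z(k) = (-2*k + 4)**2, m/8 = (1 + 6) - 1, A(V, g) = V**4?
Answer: -30843990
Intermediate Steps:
u(F) = -4*F
m = 48 (m = 8*((1 + 6) - 1) = 8*(7 - 1) = 8*6 = 48)
z(k) = (4 - 2*k)**2
Y(S) = 685422 (Y(S) = 3**4*(4*(-2 + 48)**2 - 2) = 81*(4*46**2 - 2) = 81*(4*2116 - 2) = 81*(8464 - 2) = 81*8462 = 685422)
Y(u(0))*(-45) = 685422*(-45) = -30843990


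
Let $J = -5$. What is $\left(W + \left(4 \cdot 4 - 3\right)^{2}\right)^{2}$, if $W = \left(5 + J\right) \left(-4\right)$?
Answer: $28561$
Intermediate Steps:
$W = 0$ ($W = \left(5 - 5\right) \left(-4\right) = 0 \left(-4\right) = 0$)
$\left(W + \left(4 \cdot 4 - 3\right)^{2}\right)^{2} = \left(0 + \left(4 \cdot 4 - 3\right)^{2}\right)^{2} = \left(0 + \left(16 - 3\right)^{2}\right)^{2} = \left(0 + 13^{2}\right)^{2} = \left(0 + 169\right)^{2} = 169^{2} = 28561$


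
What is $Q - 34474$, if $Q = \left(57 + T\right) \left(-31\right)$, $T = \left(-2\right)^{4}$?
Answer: $-36737$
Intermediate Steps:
$T = 16$
$Q = -2263$ ($Q = \left(57 + 16\right) \left(-31\right) = 73 \left(-31\right) = -2263$)
$Q - 34474 = -2263 - 34474 = -36737$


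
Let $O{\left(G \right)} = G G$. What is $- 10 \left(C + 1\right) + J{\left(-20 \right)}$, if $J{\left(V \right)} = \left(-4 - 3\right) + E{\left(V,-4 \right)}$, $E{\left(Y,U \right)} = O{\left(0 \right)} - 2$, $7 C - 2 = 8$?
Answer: $- \frac{233}{7} \approx -33.286$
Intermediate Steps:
$C = \frac{10}{7}$ ($C = \frac{2}{7} + \frac{1}{7} \cdot 8 = \frac{2}{7} + \frac{8}{7} = \frac{10}{7} \approx 1.4286$)
$O{\left(G \right)} = G^{2}$
$E{\left(Y,U \right)} = -2$ ($E{\left(Y,U \right)} = 0^{2} - 2 = 0 - 2 = -2$)
$J{\left(V \right)} = -9$ ($J{\left(V \right)} = \left(-4 - 3\right) - 2 = -7 - 2 = -9$)
$- 10 \left(C + 1\right) + J{\left(-20 \right)} = - 10 \left(\frac{10}{7} + 1\right) - 9 = \left(-10\right) \frac{17}{7} - 9 = - \frac{170}{7} - 9 = - \frac{233}{7}$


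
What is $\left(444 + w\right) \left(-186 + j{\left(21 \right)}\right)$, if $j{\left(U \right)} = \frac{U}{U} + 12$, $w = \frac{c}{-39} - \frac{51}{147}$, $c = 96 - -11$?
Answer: $- \frac{145765994}{1911} \approx -76277.0$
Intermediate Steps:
$c = 107$ ($c = 96 + 11 = 107$)
$w = - \frac{5906}{1911}$ ($w = \frac{107}{-39} - \frac{51}{147} = 107 \left(- \frac{1}{39}\right) - \frac{17}{49} = - \frac{107}{39} - \frac{17}{49} = - \frac{5906}{1911} \approx -3.0905$)
$j{\left(U \right)} = 13$ ($j{\left(U \right)} = 1 + 12 = 13$)
$\left(444 + w\right) \left(-186 + j{\left(21 \right)}\right) = \left(444 - \frac{5906}{1911}\right) \left(-186 + 13\right) = \frac{842578}{1911} \left(-173\right) = - \frac{145765994}{1911}$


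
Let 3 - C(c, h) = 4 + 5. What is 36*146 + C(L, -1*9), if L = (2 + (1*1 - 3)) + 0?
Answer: 5250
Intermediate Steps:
L = 0 (L = (2 + (1 - 3)) + 0 = (2 - 2) + 0 = 0 + 0 = 0)
C(c, h) = -6 (C(c, h) = 3 - (4 + 5) = 3 - 1*9 = 3 - 9 = -6)
36*146 + C(L, -1*9) = 36*146 - 6 = 5256 - 6 = 5250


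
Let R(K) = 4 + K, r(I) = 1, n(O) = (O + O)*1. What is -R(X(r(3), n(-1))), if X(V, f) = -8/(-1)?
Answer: -12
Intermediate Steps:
n(O) = 2*O (n(O) = (2*O)*1 = 2*O)
X(V, f) = 8 (X(V, f) = -8*(-1) = 8)
-R(X(r(3), n(-1))) = -(4 + 8) = -1*12 = -12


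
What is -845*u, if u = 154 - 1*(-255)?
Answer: -345605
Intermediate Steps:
u = 409 (u = 154 + 255 = 409)
-845*u = -845*409 = -345605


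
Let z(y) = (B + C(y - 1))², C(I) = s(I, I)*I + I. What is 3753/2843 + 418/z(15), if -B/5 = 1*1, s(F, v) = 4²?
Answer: 204934991/154343627 ≈ 1.3278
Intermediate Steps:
s(F, v) = 16
B = -5 ≈ -5.0000
C(I) = 17*I (C(I) = 16*I + I = 17*I)
z(y) = (-22 + 17*y)² (z(y) = (-5 + 17*(y - 1))² = (-5 + 17*(-1 + y))² = (-5 + (-17 + 17*y))² = (-22 + 17*y)²)
3753/2843 + 418/z(15) = 3753/2843 + 418/((-22 + 17*15)²) = 3753*(1/2843) + 418/((-22 + 255)²) = 3753/2843 + 418/(233²) = 3753/2843 + 418/54289 = 204934991/154343627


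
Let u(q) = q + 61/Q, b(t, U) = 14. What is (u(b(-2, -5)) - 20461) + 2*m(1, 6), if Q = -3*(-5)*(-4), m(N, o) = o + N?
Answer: -1226041/60 ≈ -20434.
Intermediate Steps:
m(N, o) = N + o
Q = -60 (Q = 15*(-4) = -60)
u(q) = -61/60 + q (u(q) = q + 61/(-60) = q + 61*(-1/60) = q - 61/60 = -61/60 + q)
(u(b(-2, -5)) - 20461) + 2*m(1, 6) = ((-61/60 + 14) - 20461) + 2*(1 + 6) = (779/60 - 20461) + 2*7 = -1226881/60 + 14 = -1226041/60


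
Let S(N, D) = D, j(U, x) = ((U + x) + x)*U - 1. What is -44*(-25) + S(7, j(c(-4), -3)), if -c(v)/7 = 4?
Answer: 2051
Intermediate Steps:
c(v) = -28 (c(v) = -7*4 = -28)
j(U, x) = -1 + U*(U + 2*x) (j(U, x) = (U + 2*x)*U - 1 = U*(U + 2*x) - 1 = -1 + U*(U + 2*x))
-44*(-25) + S(7, j(c(-4), -3)) = -44*(-25) + (-1 + (-28)² + 2*(-28)*(-3)) = 1100 + (-1 + 784 + 168) = 1100 + 951 = 2051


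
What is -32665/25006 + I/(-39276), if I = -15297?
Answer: -150072293/163689276 ≈ -0.91681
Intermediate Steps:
-32665/25006 + I/(-39276) = -32665/25006 - 15297/(-39276) = -32665*1/25006 - 15297*(-1/39276) = -32665/25006 + 5099/13092 = -150072293/163689276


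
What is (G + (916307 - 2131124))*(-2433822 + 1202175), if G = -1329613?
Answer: 3133839576210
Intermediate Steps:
(G + (916307 - 2131124))*(-2433822 + 1202175) = (-1329613 + (916307 - 2131124))*(-2433822 + 1202175) = (-1329613 - 1214817)*(-1231647) = -2544430*(-1231647) = 3133839576210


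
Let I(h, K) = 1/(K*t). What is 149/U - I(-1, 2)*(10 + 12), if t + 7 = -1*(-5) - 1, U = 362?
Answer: 4429/1086 ≈ 4.0783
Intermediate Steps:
t = -3 (t = -7 + (-1*(-5) - 1) = -7 + (5 - 1) = -7 + 4 = -3)
I(h, K) = -1/(3*K) (I(h, K) = 1/(K*(-3)) = 1/(-3*K) = -1/(3*K))
149/U - I(-1, 2)*(10 + 12) = 149/362 - (-⅓/2)*(10 + 12) = 149*(1/362) - (-⅓*½)*22 = 149/362 - (-1)*22/6 = 149/362 - 1*(-11/3) = 149/362 + 11/3 = 4429/1086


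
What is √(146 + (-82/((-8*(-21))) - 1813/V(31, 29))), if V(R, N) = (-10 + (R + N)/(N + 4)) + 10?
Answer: I*√9389310/105 ≈ 29.183*I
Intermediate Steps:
V(R, N) = (N + R)/(4 + N) (V(R, N) = (-10 + (N + R)/(4 + N)) + 10 = (N + R)/(4 + N))
√(146 + (-82/((-8*(-21))) - 1813/V(31, 29))) = √(146 + (-82/((-8*(-21))) - 1813*(4 + 29)/(29 + 31))) = √(146 + (-82/168 - 1813/(60/33))) = √(146 + (-82*1/168 - 1813/((1/33)*60))) = √(146 + (-41/84 - 1813/20/11)) = √(146 + (-41/84 - 1813*11/20)) = √(146 + (-41/84 - 19943/20)) = √(146 - 104752/105) = √(-89422/105) = I*√9389310/105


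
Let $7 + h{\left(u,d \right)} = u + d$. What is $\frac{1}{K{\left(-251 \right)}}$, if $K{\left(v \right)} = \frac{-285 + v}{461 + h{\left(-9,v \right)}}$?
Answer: $- \frac{97}{268} \approx -0.36194$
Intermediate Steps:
$h{\left(u,d \right)} = -7 + d + u$ ($h{\left(u,d \right)} = -7 + \left(u + d\right) = -7 + \left(d + u\right) = -7 + d + u$)
$K{\left(v \right)} = \frac{-285 + v}{445 + v}$ ($K{\left(v \right)} = \frac{-285 + v}{461 - \left(16 - v\right)} = \frac{-285 + v}{461 + \left(-16 + v\right)} = \frac{-285 + v}{445 + v}$)
$\frac{1}{K{\left(-251 \right)}} = \frac{1}{\frac{1}{445 - 251} \left(-285 - 251\right)} = \frac{1}{\frac{1}{194} \left(-536\right)} = \frac{1}{- \frac{268}{97}} = - \frac{97}{268}$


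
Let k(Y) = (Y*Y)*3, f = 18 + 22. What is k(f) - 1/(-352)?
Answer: 1689601/352 ≈ 4800.0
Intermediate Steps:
f = 40
k(Y) = 3*Y² (k(Y) = Y²*3 = 3*Y²)
k(f) - 1/(-352) = 3*40² - 1/(-352) = 3*1600 - 1*(-1/352) = 4800 + 1/352 = 1689601/352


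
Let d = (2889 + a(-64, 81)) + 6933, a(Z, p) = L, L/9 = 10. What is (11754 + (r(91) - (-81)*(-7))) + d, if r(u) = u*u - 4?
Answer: 29376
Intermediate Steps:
L = 90 (L = 9*10 = 90)
r(u) = -4 + u² (r(u) = u² - 4 = -4 + u²)
a(Z, p) = 90
d = 9912 (d = (2889 + 90) + 6933 = 2979 + 6933 = 9912)
(11754 + (r(91) - (-81)*(-7))) + d = (11754 + ((-4 + 91²) - (-81)*(-7))) + 9912 = (11754 + ((-4 + 8281) - 1*567)) + 9912 = (11754 + (8277 - 567)) + 9912 = (11754 + 7710) + 9912 = 19464 + 9912 = 29376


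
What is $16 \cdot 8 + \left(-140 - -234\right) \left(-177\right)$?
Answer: $-16510$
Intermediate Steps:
$16 \cdot 8 + \left(-140 - -234\right) \left(-177\right) = 128 + \left(-140 + 234\right) \left(-177\right) = 128 + 94 \left(-177\right) = 128 - 16638 = -16510$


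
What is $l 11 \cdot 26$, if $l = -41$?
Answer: $-11726$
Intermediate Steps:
$l 11 \cdot 26 = \left(-41\right) 11 \cdot 26 = \left(-451\right) 26 = -11726$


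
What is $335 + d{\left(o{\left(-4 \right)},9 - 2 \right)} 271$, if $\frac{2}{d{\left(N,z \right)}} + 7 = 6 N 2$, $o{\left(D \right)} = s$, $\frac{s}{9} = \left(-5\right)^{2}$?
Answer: $\frac{902697}{2693} \approx 335.2$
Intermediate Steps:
$s = 225$ ($s = 9 \left(-5\right)^{2} = 9 \cdot 25 = 225$)
$o{\left(D \right)} = 225$
$d{\left(N,z \right)} = \frac{2}{-7 + 12 N}$ ($d{\left(N,z \right)} = \frac{2}{-7 + 6 N 2} = \frac{2}{-7 + 12 N}$)
$335 + d{\left(o{\left(-4 \right)},9 - 2 \right)} 271 = 335 + \frac{2}{-7 + 12 \cdot 225} \cdot 271 = 335 + \frac{2}{-7 + 2700} \cdot 271 = 335 + \frac{2}{2693} \cdot 271 = 335 + \frac{542}{2693} = \frac{902697}{2693}$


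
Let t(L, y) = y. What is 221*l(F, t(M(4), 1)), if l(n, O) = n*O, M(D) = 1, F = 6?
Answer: 1326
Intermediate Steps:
l(n, O) = O*n
221*l(F, t(M(4), 1)) = 221*(1*6) = 221*6 = 1326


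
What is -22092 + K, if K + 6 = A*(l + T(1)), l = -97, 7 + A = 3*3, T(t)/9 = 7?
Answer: -22166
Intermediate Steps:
T(t) = 63 (T(t) = 9*7 = 63)
A = 2 (A = -7 + 3*3 = -7 + 9 = 2)
K = -74 (K = -6 + 2*(-97 + 63) = -6 + 2*(-34) = -6 - 68 = -74)
-22092 + K = -22092 - 74 = -22166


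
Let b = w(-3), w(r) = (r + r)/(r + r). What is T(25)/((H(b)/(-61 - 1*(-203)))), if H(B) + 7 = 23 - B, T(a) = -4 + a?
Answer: 994/5 ≈ 198.80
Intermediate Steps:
w(r) = 1 (w(r) = (2*r)/((2*r)) = (2*r)*(1/(2*r)) = 1)
b = 1
H(B) = 16 - B (H(B) = -7 + (23 - B) = 16 - B)
T(25)/((H(b)/(-61 - 1*(-203)))) = (-4 + 25)/(((16 - 1*1)/(-61 - 1*(-203)))) = 21/(((16 - 1)/(-61 + 203))) = 21/((15/142)) = 21/((15*(1/142))) = 21/(15/142) = 21*(142/15) = 994/5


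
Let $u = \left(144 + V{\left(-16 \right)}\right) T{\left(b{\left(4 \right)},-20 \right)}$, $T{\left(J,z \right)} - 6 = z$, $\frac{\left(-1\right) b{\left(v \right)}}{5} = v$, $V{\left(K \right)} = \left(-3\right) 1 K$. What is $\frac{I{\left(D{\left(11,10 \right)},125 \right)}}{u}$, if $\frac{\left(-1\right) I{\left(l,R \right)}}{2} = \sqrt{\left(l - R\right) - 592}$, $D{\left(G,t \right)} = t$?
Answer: $\frac{i \sqrt{707}}{1344} \approx 0.019784 i$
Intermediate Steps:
$V{\left(K \right)} = - 3 K$
$I{\left(l,R \right)} = - 2 \sqrt{-592 + l - R}$ ($I{\left(l,R \right)} = - 2 \sqrt{\left(l - R\right) - 592} = - 2 \sqrt{-592 + l - R}$)
$b{\left(v \right)} = - 5 v$
$T{\left(J,z \right)} = 6 + z$
$u = -2688$ ($u = \left(144 - -48\right) \left(6 - 20\right) = \left(144 + 48\right) \left(-14\right) = 192 \left(-14\right) = -2688$)
$\frac{I{\left(D{\left(11,10 \right)},125 \right)}}{u} = \frac{\left(-2\right) \sqrt{-592 + 10 - 125}}{-2688} = - 2 \sqrt{-592 + 10 - 125} \left(- \frac{1}{2688}\right) = - 2 \sqrt{-707} \left(- \frac{1}{2688}\right) = - 2 i \sqrt{707} \left(- \frac{1}{2688}\right) = \frac{i \sqrt{707}}{1344}$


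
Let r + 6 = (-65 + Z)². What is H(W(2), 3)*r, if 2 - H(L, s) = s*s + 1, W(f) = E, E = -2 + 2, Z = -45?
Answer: -96752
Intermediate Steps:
E = 0
W(f) = 0
r = 12094 (r = -6 + (-65 - 45)² = -6 + (-110)² = -6 + 12100 = 12094)
H(L, s) = 1 - s² (H(L, s) = 2 - (s*s + 1) = 2 - (s² + 1) = 2 - (1 + s²) = 2 + (-1 - s²) = 1 - s²)
H(W(2), 3)*r = (1 - 1*3²)*12094 = (1 - 1*9)*12094 = (1 - 9)*12094 = -8*12094 = -96752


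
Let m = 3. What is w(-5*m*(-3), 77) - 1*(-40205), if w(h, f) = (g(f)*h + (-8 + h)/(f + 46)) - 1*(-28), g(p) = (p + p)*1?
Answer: 5801086/123 ≈ 47163.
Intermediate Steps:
g(p) = 2*p (g(p) = (2*p)*1 = 2*p)
w(h, f) = 28 + (-8 + h)/(46 + f) + 2*f*h (w(h, f) = ((2*f)*h + (-8 + h)/(f + 46)) - 1*(-28) = (2*f*h + (-8 + h)/(46 + f)) + 28 = ((-8 + h)/(46 + f) + 2*f*h) + 28 = 28 + (-8 + h)/(46 + f) + 2*f*h)
w(-5*m*(-3), 77) - 1*(-40205) = (1280 - 5*3*(-3) + 28*77 + 2*(-5*3*(-3))*77² + 92*77*(-5*3*(-3)))/(46 + 77) - 1*(-40205) = (1280 - 15*(-3) + 2156 + 2*(-15*(-3))*5929 + 92*77*(-15*(-3)))/123 + 40205 = (1280 + 45 + 2156 + 2*45*5929 + 92*77*45)/123 + 40205 = (1280 + 45 + 2156 + 533610 + 318780)/123 + 40205 = (1/123)*855871 + 40205 = 855871/123 + 40205 = 5801086/123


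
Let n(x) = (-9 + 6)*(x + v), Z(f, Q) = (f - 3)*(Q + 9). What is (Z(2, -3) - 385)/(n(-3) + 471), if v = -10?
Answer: -23/30 ≈ -0.76667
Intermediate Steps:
Z(f, Q) = (-3 + f)*(9 + Q)
n(x) = 30 - 3*x (n(x) = (-9 + 6)*(x - 10) = -3*(-10 + x) = 30 - 3*x)
(Z(2, -3) - 385)/(n(-3) + 471) = ((-27 - 3*(-3) + 9*2 - 3*2) - 385)/((30 - 3*(-3)) + 471) = ((-27 + 9 + 18 - 6) - 385)/((30 + 9) + 471) = (-6 - 385)/(39 + 471) = -391/510 = -391*1/510 = -23/30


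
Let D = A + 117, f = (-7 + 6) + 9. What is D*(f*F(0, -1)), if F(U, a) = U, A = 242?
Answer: 0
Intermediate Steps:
f = 8 (f = -1 + 9 = 8)
D = 359 (D = 242 + 117 = 359)
D*(f*F(0, -1)) = 359*(8*0) = 359*0 = 0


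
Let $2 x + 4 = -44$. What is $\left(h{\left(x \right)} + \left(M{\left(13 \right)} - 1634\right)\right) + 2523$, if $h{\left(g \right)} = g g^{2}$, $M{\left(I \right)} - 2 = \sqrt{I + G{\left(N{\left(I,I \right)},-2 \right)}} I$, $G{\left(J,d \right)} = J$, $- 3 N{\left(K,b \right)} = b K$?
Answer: $-12933 + \frac{13 i \sqrt{390}}{3} \approx -12933.0 + 85.576 i$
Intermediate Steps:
$N{\left(K,b \right)} = - \frac{K b}{3}$ ($N{\left(K,b \right)} = - \frac{b K}{3} = - \frac{K b}{3}$)
$x = -24$ ($x = -2 + \frac{1}{2} \left(-44\right) = -2 - 22 = -24$)
$M{\left(I \right)} = 2 + I \sqrt{I - \frac{I^{2}}{3}}$ ($M{\left(I \right)} = 2 + \sqrt{I - \frac{I I}{3}} I = 2 + \sqrt{I - \frac{I^{2}}{3}} I = 2 + I \sqrt{I - \frac{I^{2}}{3}}$)
$h{\left(g \right)} = g^{3}$
$\left(h{\left(x \right)} + \left(M{\left(13 \right)} - 1634\right)\right) + 2523 = \left(\left(-24\right)^{3} + \left(\left(2 + \frac{1}{3} \cdot 13 \sqrt{3} \sqrt{13 \left(3 - 13\right)}\right) - 1634\right)\right) + 2523 = \left(-13824 - \left(1632 - \frac{13 \sqrt{3} \sqrt{13 \left(3 - 13\right)}}{3}\right)\right) + 2523 = \left(-13824 - \left(1632 - \frac{13 \sqrt{3} \sqrt{13 \left(-10\right)}}{3}\right)\right) + 2523 = \left(-13824 - \left(1632 - \frac{13 \sqrt{3} \sqrt{-130}}{3}\right)\right) + 2523 = \left(-13824 - \left(1632 - \frac{13 \sqrt{3} i \sqrt{130}}{3}\right)\right) + 2523 = \left(-13824 - \left(1632 - \frac{13 i \sqrt{390}}{3}\right)\right) + 2523 = \left(-15456 + \frac{13 i \sqrt{390}}{3}\right) + 2523 = -12933 + \frac{13 i \sqrt{390}}{3}$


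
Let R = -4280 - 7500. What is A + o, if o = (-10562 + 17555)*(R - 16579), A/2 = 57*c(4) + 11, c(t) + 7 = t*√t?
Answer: -198314351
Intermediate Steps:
c(t) = -7 + t^(3/2) (c(t) = -7 + t*√t = -7 + t^(3/2))
A = 136 (A = 2*(57*(-7 + 4^(3/2)) + 11) = 2*(57*(-7 + 8) + 11) = 2*(57*1 + 11) = 2*(57 + 11) = 2*68 = 136)
R = -11780
o = -198314487 (o = (-10562 + 17555)*(-11780 - 16579) = 6993*(-28359) = -198314487)
A + o = 136 - 198314487 = -198314351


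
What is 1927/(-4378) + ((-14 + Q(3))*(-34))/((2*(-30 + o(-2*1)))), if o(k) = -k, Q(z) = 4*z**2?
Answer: 197927/15323 ≈ 12.917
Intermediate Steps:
1927/(-4378) + ((-14 + Q(3))*(-34))/((2*(-30 + o(-2*1)))) = 1927/(-4378) + ((-14 + 4*3**2)*(-34))/((2*(-30 - (-2)))) = 1927*(-1/4378) + ((-14 + 4*9)*(-34))/((2*(-30 - 1*(-2)))) = -1927/4378 + ((-14 + 36)*(-34))/((2*(-30 + 2))) = -1927/4378 + (22*(-34))/((2*(-28))) = -1927/4378 - 748/(-56) = -1927/4378 - 748*(-1/56) = -1927/4378 + 187/14 = 197927/15323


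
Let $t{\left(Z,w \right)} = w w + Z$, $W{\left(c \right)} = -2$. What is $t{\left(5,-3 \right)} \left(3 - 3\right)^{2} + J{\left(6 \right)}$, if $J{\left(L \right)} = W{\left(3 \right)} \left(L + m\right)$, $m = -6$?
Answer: $0$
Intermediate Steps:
$J{\left(L \right)} = 12 - 2 L$ ($J{\left(L \right)} = - 2 \left(L - 6\right) = - 2 \left(-6 + L\right) = 12 - 2 L$)
$t{\left(Z,w \right)} = Z + w^{2}$ ($t{\left(Z,w \right)} = w^{2} + Z = Z + w^{2}$)
$t{\left(5,-3 \right)} \left(3 - 3\right)^{2} + J{\left(6 \right)} = \left(5 + \left(-3\right)^{2}\right) \left(3 - 3\right)^{2} + \left(12 - 12\right) = \left(5 + 9\right) 0^{2} + \left(12 - 12\right) = 14 \cdot 0 + 0 = 0 + 0 = 0$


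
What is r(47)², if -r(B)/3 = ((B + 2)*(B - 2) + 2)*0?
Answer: 0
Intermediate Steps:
r(B) = 0 (r(B) = -3*((B + 2)*(B - 2) + 2)*0 = -3*((2 + B)*(-2 + B) + 2)*0 = -3*((-2 + B)*(2 + B) + 2)*0 = -3*(2 + (-2 + B)*(2 + B))*0 = -3*0 = 0)
r(47)² = 0² = 0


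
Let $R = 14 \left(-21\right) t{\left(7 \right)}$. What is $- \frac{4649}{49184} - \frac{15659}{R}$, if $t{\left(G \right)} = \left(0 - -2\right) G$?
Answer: $\frac{26822749}{7230048} \approx 3.7099$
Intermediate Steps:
$t{\left(G \right)} = 2 G$ ($t{\left(G \right)} = \left(0 + 2\right) G = 2 G$)
$R = -4116$ ($R = 14 \left(-21\right) 2 \cdot 7 = \left(-294\right) 14 = -4116$)
$- \frac{4649}{49184} - \frac{15659}{R} = - \frac{4649}{49184} - \frac{15659}{-4116} = \left(-4649\right) \frac{1}{49184} - - \frac{2237}{588} = - \frac{4649}{49184} + \frac{2237}{588} = \frac{26822749}{7230048}$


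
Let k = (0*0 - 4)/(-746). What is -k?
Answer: -2/373 ≈ -0.0053619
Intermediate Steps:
k = 2/373 (k = (0 - 4)*(-1/746) = -4*(-1/746) = 2/373 ≈ 0.0053619)
-k = -1*2/373 = -2/373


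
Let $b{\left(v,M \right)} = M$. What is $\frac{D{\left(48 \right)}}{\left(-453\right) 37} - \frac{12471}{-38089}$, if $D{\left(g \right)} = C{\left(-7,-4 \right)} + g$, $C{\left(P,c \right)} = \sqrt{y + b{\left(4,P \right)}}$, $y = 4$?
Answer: $\frac{69066053}{212803243} - \frac{i \sqrt{3}}{16761} \approx 0.32455 - 0.00010334 i$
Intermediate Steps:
$C{\left(P,c \right)} = \sqrt{4 + P}$
$D{\left(g \right)} = g + i \sqrt{3}$ ($D{\left(g \right)} = \sqrt{4 - 7} + g = \sqrt{-3} + g = i \sqrt{3} + g = g + i \sqrt{3}$)
$\frac{D{\left(48 \right)}}{\left(-453\right) 37} - \frac{12471}{-38089} = \frac{48 + i \sqrt{3}}{\left(-453\right) 37} - \frac{12471}{-38089} = \frac{48 + i \sqrt{3}}{-16761} - - \frac{12471}{38089} = \left(48 + i \sqrt{3}\right) \left(- \frac{1}{16761}\right) + \frac{12471}{38089} = \left(- \frac{16}{5587} - \frac{i \sqrt{3}}{16761}\right) + \frac{12471}{38089} = \frac{69066053}{212803243} - \frac{i \sqrt{3}}{16761}$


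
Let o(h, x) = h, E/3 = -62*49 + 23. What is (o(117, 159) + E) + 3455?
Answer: -5473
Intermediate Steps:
E = -9045 (E = 3*(-62*49 + 23) = 3*(-3038 + 23) = 3*(-3015) = -9045)
(o(117, 159) + E) + 3455 = (117 - 9045) + 3455 = -8928 + 3455 = -5473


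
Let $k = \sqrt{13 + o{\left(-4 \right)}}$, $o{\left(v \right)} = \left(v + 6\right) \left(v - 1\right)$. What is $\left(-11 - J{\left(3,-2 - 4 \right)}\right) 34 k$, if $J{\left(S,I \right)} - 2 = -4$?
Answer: $- 306 \sqrt{3} \approx -530.01$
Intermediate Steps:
$o{\left(v \right)} = \left(-1 + v\right) \left(6 + v\right)$ ($o{\left(v \right)} = \left(6 + v\right) \left(-1 + v\right) = \left(-1 + v\right) \left(6 + v\right)$)
$J{\left(S,I \right)} = -2$ ($J{\left(S,I \right)} = 2 - 4 = -2$)
$k = \sqrt{3}$ ($k = \sqrt{13 + \left(-6 + \left(-4\right)^{2} + 5 \left(-4\right)\right)} = \sqrt{13 - 10} = \sqrt{3} \approx 1.732$)
$\left(-11 - J{\left(3,-2 - 4 \right)}\right) 34 k = \left(-11 - -2\right) 34 \sqrt{3} = \left(-11 + 2\right) 34 \sqrt{3} = \left(-9\right) 34 \sqrt{3} = - 306 \sqrt{3}$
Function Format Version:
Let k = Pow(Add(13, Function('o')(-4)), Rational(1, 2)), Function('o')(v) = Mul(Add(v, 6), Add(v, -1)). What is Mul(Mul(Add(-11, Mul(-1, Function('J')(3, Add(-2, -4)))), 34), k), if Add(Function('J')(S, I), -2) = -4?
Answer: Mul(-306, Pow(3, Rational(1, 2))) ≈ -530.01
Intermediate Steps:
Function('o')(v) = Mul(Add(-1, v), Add(6, v)) (Function('o')(v) = Mul(Add(6, v), Add(-1, v)) = Mul(Add(-1, v), Add(6, v)))
Function('J')(S, I) = -2 (Function('J')(S, I) = Add(2, -4) = -2)
k = Pow(3, Rational(1, 2)) (k = Pow(Add(13, Add(-6, Pow(-4, 2), Mul(5, -4))), Rational(1, 2)) = Pow(Add(13, Add(-6, 16, -20)), Rational(1, 2)) = Pow(Add(13, -10), Rational(1, 2)) = Pow(3, Rational(1, 2)) ≈ 1.7320)
Mul(Mul(Add(-11, Mul(-1, Function('J')(3, Add(-2, -4)))), 34), k) = Mul(Mul(Add(-11, Mul(-1, -2)), 34), Pow(3, Rational(1, 2))) = Mul(Mul(Add(-11, 2), 34), Pow(3, Rational(1, 2))) = Mul(Mul(-9, 34), Pow(3, Rational(1, 2))) = Mul(-306, Pow(3, Rational(1, 2)))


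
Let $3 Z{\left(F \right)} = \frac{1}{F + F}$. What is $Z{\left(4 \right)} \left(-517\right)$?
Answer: $- \frac{517}{24} \approx -21.542$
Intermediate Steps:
$Z{\left(F \right)} = \frac{1}{6 F}$ ($Z{\left(F \right)} = \frac{1}{3 \left(F + F\right)} = \frac{1}{3 \cdot 2 F} = \frac{\frac{1}{2} \frac{1}{F}}{3} = \frac{1}{6 F}$)
$Z{\left(4 \right)} \left(-517\right) = \frac{1}{6 \cdot 4} \left(-517\right) = \frac{1}{6} \cdot \frac{1}{4} \left(-517\right) = \frac{1}{24} \left(-517\right) = - \frac{517}{24}$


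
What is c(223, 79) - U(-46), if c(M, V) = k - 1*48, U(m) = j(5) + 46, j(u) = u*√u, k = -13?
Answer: -107 - 5*√5 ≈ -118.18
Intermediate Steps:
j(u) = u^(3/2)
U(m) = 46 + 5*√5 (U(m) = 5^(3/2) + 46 = 5*√5 + 46 = 46 + 5*√5)
c(M, V) = -61 (c(M, V) = -13 - 1*48 = -13 - 48 = -61)
c(223, 79) - U(-46) = -61 - (46 + 5*√5) = -61 + (-46 - 5*√5) = -107 - 5*√5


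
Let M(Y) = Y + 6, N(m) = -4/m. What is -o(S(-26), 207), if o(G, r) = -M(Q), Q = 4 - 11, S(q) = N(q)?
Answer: -1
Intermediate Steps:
S(q) = -4/q
Q = -7
M(Y) = 6 + Y
o(G, r) = 1 (o(G, r) = -(6 - 7) = -1*(-1) = 1)
-o(S(-26), 207) = -1*1 = -1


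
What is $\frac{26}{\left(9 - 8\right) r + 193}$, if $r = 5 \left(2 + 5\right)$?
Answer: $\frac{13}{114} \approx 0.11404$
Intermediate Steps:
$r = 35$ ($r = 5 \cdot 7 = 35$)
$\frac{26}{\left(9 - 8\right) r + 193} = \frac{26}{\left(9 - 8\right) 35 + 193} = \frac{26}{1 \cdot 35 + 193} = \frac{26}{35 + 193} = \frac{26}{228} = 26 \cdot \frac{1}{228} = \frac{13}{114}$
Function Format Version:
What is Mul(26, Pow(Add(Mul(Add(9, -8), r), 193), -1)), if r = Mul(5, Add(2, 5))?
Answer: Rational(13, 114) ≈ 0.11404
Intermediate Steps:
r = 35 (r = Mul(5, 7) = 35)
Mul(26, Pow(Add(Mul(Add(9, -8), r), 193), -1)) = Mul(26, Pow(Add(Mul(Add(9, -8), 35), 193), -1)) = Mul(26, Pow(Add(Mul(1, 35), 193), -1)) = Mul(26, Pow(Add(35, 193), -1)) = Mul(26, Pow(228, -1)) = Mul(26, Rational(1, 228)) = Rational(13, 114)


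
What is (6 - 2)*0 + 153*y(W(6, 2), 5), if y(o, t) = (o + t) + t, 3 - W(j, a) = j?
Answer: 1071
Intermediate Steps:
W(j, a) = 3 - j
y(o, t) = o + 2*t
(6 - 2)*0 + 153*y(W(6, 2), 5) = (6 - 2)*0 + 153*((3 - 1*6) + 2*5) = 4*0 + 153*((3 - 6) + 10) = 0 + 153*(-3 + 10) = 0 + 153*7 = 0 + 1071 = 1071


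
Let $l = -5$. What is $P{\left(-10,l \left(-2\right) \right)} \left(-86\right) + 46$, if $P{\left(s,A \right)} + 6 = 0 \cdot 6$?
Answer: $562$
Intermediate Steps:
$P{\left(s,A \right)} = -6$ ($P{\left(s,A \right)} = -6 + 0 \cdot 6 = -6 + 0 = -6$)
$P{\left(-10,l \left(-2\right) \right)} \left(-86\right) + 46 = \left(-6\right) \left(-86\right) + 46 = 516 + 46 = 562$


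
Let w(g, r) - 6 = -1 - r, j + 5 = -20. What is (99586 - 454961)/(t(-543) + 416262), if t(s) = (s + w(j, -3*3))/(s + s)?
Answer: -385937250/452061061 ≈ -0.85373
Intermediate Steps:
j = -25 (j = -5 - 20 = -25)
w(g, r) = 5 - r (w(g, r) = 6 + (-1 - r) = 5 - r)
t(s) = (14 + s)/(2*s) (t(s) = (s + (5 - (-3)*3))/(s + s) = (s + (5 - 1*(-9)))/((2*s)) = (s + (5 + 9))*(1/(2*s)) = (s + 14)*(1/(2*s)) = (14 + s)*(1/(2*s)) = (14 + s)/(2*s))
(99586 - 454961)/(t(-543) + 416262) = (99586 - 454961)/((½)*(14 - 543)/(-543) + 416262) = -355375/((½)*(-1/543)*(-529) + 416262) = -355375/(529/1086 + 416262) = -355375/452061061/1086 = -355375*1086/452061061 = -385937250/452061061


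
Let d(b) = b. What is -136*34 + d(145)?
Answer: -4479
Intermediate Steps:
-136*34 + d(145) = -136*34 + 145 = -4624 + 145 = -4479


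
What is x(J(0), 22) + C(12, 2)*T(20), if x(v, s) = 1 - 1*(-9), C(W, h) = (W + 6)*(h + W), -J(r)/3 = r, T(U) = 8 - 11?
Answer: -746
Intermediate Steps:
T(U) = -3
J(r) = -3*r
C(W, h) = (6 + W)*(W + h)
x(v, s) = 10 (x(v, s) = 1 + 9 = 10)
x(J(0), 22) + C(12, 2)*T(20) = 10 + (12² + 6*12 + 6*2 + 12*2)*(-3) = 10 + (144 + 72 + 12 + 24)*(-3) = 10 + 252*(-3) = 10 - 756 = -746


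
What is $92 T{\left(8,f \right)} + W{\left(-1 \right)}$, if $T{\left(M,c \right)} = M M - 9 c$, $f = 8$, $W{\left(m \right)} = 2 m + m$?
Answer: $-739$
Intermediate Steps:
$W{\left(m \right)} = 3 m$
$T{\left(M,c \right)} = M^{2} - 9 c$
$92 T{\left(8,f \right)} + W{\left(-1 \right)} = 92 \left(8^{2} - 72\right) + 3 \left(-1\right) = 92 \left(64 - 72\right) - 3 = 92 \left(-8\right) - 3 = -736 - 3 = -739$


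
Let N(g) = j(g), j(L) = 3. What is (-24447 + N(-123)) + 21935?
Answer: -2509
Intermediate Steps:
N(g) = 3
(-24447 + N(-123)) + 21935 = (-24447 + 3) + 21935 = -24444 + 21935 = -2509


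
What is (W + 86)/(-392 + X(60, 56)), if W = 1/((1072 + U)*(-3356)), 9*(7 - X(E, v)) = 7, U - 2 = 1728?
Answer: -2426106093/10882997888 ≈ -0.22293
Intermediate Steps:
U = 1730 (U = 2 + 1728 = 1730)
X(E, v) = 56/9 (X(E, v) = 7 - ⅑*7 = 7 - 7/9 = 56/9)
W = -1/9403512 (W = 1/((1072 + 1730)*(-3356)) = -1/3356/2802 = (1/2802)*(-1/3356) = -1/9403512 ≈ -1.0634e-7)
(W + 86)/(-392 + X(60, 56)) = (-1/9403512 + 86)/(-392 + 56/9) = 808702031/(9403512*(-3472/9)) = (808702031/9403512)*(-9/3472) = -2426106093/10882997888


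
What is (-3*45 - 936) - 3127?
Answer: -4198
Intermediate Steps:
(-3*45 - 936) - 3127 = (-135 - 936) - 3127 = -1071 - 3127 = -4198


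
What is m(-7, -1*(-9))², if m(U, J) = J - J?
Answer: 0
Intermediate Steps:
m(U, J) = 0
m(-7, -1*(-9))² = 0² = 0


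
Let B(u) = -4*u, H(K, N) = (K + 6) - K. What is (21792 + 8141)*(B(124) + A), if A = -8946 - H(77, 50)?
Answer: -282806984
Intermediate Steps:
H(K, N) = 6 (H(K, N) = (6 + K) - K = 6)
A = -8952 (A = -8946 - 1*6 = -8946 - 6 = -8952)
(21792 + 8141)*(B(124) + A) = (21792 + 8141)*(-4*124 - 8952) = 29933*(-496 - 8952) = 29933*(-9448) = -282806984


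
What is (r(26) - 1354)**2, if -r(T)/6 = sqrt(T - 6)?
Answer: 1834036 + 32496*sqrt(5) ≈ 1.9067e+6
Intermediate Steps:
r(T) = -6*sqrt(-6 + T) (r(T) = -6*sqrt(T - 6) = -6*sqrt(-6 + T))
(r(26) - 1354)**2 = (-6*sqrt(-6 + 26) - 1354)**2 = (-12*sqrt(5) - 1354)**2 = (-1354 - 12*sqrt(5))**2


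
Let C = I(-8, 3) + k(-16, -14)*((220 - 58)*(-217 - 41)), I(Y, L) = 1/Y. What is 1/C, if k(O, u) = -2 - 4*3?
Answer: 8/4681151 ≈ 1.7090e-6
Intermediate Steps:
k(O, u) = -14 (k(O, u) = -2 - 12 = -14)
C = 4681151/8 (C = 1/(-8) - 14*(220 - 58)*(-217 - 41) = -⅛ - 2268*(-258) = -⅛ - 14*(-41796) = -⅛ + 585144 = 4681151/8 ≈ 5.8514e+5)
1/C = 1/(4681151/8) = 8/4681151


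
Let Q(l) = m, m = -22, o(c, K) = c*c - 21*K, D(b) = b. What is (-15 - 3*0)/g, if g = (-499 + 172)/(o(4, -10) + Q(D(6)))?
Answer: 1020/109 ≈ 9.3578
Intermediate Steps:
o(c, K) = c² - 21*K
Q(l) = -22
g = -109/68 (g = (-499 + 172)/((4² - 21*(-10)) - 22) = -327/((16 + 210) - 22) = -327/(226 - 22) = -327/204 = -327*1/204 = -109/68 ≈ -1.6029)
(-15 - 3*0)/g = (-15 - 3*0)/(-109/68) = (-15 + 0)*(-68/109) = -15*(-68/109) = 1020/109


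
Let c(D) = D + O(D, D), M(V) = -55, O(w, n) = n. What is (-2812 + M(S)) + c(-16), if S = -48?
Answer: -2899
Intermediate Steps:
c(D) = 2*D (c(D) = D + D = 2*D)
(-2812 + M(S)) + c(-16) = (-2812 - 55) + 2*(-16) = -2867 - 32 = -2899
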